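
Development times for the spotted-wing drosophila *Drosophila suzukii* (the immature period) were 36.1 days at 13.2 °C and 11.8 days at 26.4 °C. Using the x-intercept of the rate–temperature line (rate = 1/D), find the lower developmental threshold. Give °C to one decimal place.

Under the model K = D·(T − T_b), so D₁·(T₁ − T_b) = D₂·(T₂ − T_b).
36.1·(13.2 − T_b) = 11.8·(26.4 − T_b)
T_b = (36.1·13.2 − 11.8·26.4) / (36.1 − 11.8) = 165.00 / 24.3 = 6.790 °C ≈ 6.8 °C.

6.8 °C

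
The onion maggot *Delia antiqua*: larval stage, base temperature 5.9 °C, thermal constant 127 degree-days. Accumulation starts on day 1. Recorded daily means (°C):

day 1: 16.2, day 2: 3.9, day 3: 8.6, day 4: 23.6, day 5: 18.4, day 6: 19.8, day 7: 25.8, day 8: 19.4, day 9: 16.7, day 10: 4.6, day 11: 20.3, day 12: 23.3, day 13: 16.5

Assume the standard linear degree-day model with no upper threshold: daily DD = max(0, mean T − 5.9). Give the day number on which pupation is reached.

Daily DD above 5.9 °C: 10.3, 0.0, 2.7, 17.7, 12.5, 13.9, 19.9, 13.5, 10.8, 0.0, 14.4, 17.4, 10.6.
Cumulative: 10.3, 10.3, 13.0, 30.7, 43.2, 57.1, 77.0, 90.5, 101.3, 101.3, 115.7, 133.1, 143.7.
The total first reaches 127 DD on day 12.

day 12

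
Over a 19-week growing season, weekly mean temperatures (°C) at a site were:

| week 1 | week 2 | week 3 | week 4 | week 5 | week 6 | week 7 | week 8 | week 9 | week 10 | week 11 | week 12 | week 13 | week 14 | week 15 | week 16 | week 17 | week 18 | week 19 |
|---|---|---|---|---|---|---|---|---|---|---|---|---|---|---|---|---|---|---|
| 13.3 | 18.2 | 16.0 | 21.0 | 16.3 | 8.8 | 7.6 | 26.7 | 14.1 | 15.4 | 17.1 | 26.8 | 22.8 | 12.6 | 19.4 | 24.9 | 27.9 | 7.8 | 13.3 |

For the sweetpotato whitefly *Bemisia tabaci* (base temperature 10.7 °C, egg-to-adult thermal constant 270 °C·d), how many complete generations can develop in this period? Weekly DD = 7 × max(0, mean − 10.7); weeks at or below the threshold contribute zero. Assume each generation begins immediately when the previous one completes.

3 generations

Weekly DD (7 × max(0, T̄ − 10.7)): 18.2, 52.5, 37.1, 72.1, 39.2, 0.0, 0.0, 112.0, 23.8, 32.9, 44.8, 112.7, 84.7, 13.3, 60.9, 99.4, 120.4, 0.0, 18.2.
Season total = 942.2 DD.
Complete generations = ⌊942.2 / 270⌋ = 3.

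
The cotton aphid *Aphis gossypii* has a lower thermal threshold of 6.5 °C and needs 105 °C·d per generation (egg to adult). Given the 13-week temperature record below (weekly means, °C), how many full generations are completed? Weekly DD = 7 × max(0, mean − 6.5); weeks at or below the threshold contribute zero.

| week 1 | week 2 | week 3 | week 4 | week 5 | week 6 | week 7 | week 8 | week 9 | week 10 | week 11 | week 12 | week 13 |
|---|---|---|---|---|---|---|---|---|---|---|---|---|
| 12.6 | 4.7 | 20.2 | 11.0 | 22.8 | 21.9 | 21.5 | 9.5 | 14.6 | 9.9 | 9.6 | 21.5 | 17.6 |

Weekly DD (7 × max(0, T̄ − 6.5)): 42.7, 0.0, 95.9, 31.5, 114.1, 107.8, 105.0, 21.0, 56.7, 23.8, 21.7, 105.0, 77.7.
Season total = 802.9 DD.
Complete generations = ⌊802.9 / 105⌋ = 7.

7 generations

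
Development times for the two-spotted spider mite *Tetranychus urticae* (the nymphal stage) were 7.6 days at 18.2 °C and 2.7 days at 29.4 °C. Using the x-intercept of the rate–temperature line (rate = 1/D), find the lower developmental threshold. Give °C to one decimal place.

12.0 °C

Equal thermal constants: D₁(T₁ − T_b) = D₂(T₂ − T_b).
7.6·(18.2 − T_b) = 2.7·(29.4 − T_b)
T_b = (7.6·18.2 − 2.7·29.4) / (7.6 − 2.7) = 58.94 / 4.9 = 12.029 °C ≈ 12.0 °C.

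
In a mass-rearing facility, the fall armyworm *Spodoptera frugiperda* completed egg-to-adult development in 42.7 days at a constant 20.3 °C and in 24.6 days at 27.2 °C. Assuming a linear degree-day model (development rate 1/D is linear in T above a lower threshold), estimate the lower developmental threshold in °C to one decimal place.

Equal thermal constants: D₁(T₁ − T_b) = D₂(T₂ − T_b).
42.7·(20.3 − T_b) = 24.6·(27.2 − T_b)
T_b = (42.7·20.3 − 24.6·27.2) / (42.7 − 24.6) = 197.69 / 18.1 = 10.922 °C ≈ 10.9 °C.

10.9 °C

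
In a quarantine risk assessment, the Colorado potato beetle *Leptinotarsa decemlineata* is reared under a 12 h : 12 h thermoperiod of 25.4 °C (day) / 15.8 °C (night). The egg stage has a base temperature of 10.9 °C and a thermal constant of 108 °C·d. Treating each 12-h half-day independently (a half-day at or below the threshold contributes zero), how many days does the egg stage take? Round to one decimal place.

Day half: max(0, 25.4 − 10.9) × 0.5 = 14.5 × 0.5 = 7.25 DD.
Night half: max(0, 15.8 − 10.9) × 0.5 = 4.9 × 0.5 = 2.45 DD.
Per 24 h: 9.70 DD/day.
Duration = 108 / 9.70 = 11.134 ≈ 11.1 days.

11.1 days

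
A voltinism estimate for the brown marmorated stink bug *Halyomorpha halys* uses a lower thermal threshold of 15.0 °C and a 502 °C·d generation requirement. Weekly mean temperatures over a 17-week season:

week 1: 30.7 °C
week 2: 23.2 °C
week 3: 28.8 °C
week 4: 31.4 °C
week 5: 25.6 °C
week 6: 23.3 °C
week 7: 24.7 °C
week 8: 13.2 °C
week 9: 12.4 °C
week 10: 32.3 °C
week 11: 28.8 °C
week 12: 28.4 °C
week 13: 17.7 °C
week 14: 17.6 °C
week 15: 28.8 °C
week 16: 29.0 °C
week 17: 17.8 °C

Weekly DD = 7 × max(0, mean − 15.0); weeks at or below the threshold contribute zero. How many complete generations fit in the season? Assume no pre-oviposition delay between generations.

Weekly DD (7 × max(0, T̄ − 15.0)): 109.9, 57.4, 96.6, 114.8, 74.2, 58.1, 67.9, 0.0, 0.0, 121.1, 96.6, 93.8, 18.9, 18.2, 96.6, 98.0, 19.6.
Season total = 1141.7 DD.
Complete generations = ⌊1141.7 / 502⌋ = 2.

2 generations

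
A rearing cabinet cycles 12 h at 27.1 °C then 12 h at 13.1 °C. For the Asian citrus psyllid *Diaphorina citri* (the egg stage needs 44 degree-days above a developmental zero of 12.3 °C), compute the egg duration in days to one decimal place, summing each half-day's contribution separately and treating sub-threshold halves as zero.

Day half: max(0, 27.1 − 12.3) × 0.5 = 14.8 × 0.5 = 7.40 DD.
Night half: max(0, 13.1 − 12.3) × 0.5 = 0.8 × 0.5 = 0.40 DD.
Per 24 h: 7.80 DD/day.
Duration = 44 / 7.80 = 5.641 ≈ 5.6 days.

5.6 days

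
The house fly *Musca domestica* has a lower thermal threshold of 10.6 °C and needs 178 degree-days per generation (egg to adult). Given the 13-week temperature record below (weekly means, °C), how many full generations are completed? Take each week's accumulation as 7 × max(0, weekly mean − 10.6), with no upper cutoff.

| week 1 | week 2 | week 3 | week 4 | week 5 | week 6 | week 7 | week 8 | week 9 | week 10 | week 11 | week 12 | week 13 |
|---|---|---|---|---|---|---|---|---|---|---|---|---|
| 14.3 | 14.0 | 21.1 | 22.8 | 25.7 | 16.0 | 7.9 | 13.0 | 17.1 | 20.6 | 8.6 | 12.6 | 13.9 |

2 generations

Weekly DD (7 × max(0, T̄ − 10.6)): 25.9, 23.8, 73.5, 85.4, 105.7, 37.8, 0.0, 16.8, 45.5, 70.0, 0.0, 14.0, 23.1.
Season total = 521.5 DD.
Complete generations = ⌊521.5 / 178⌋ = 2.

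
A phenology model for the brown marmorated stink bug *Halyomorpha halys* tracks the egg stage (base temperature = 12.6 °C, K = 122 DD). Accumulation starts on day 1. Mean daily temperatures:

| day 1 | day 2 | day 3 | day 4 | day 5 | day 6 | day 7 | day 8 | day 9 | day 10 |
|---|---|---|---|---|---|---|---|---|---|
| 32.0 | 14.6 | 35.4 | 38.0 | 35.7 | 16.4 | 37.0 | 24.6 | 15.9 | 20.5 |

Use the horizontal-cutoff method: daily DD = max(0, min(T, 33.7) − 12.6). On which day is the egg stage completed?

Daily DD above 12.6 °C (capped at 21.1): 19.4, 2.0, 21.1, 21.1, 21.1, 3.8, 21.1, 12.0, 3.3, 7.9.
Cumulative: 19.4, 21.4, 42.5, 63.6, 84.7, 88.5, 109.6, 121.6, 124.9, 132.8.
The total first reaches 122 DD on day 9.

day 9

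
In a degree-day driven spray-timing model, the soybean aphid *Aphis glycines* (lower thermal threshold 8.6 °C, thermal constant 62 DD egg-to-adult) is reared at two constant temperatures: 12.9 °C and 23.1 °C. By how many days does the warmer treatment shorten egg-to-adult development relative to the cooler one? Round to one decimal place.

10.1 days

At 12.9 °C: 62 / (12.9 − 8.6) = 62 / 4.3 = 14.419 d.
At 23.1 °C: 62 / (23.1 − 8.6) = 62 / 14.5 = 4.276 d.
Difference = |14.419 − 4.276| = 10.143 ≈ 10.1 days.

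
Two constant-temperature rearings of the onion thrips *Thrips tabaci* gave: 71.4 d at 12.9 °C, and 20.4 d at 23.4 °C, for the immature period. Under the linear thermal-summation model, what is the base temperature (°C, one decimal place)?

8.7 °C

Under the model K = D·(T − T_b), so D₁·(T₁ − T_b) = D₂·(T₂ − T_b).
71.4·(12.9 − T_b) = 20.4·(23.4 − T_b)
T_b = (71.4·12.9 − 20.4·23.4) / (71.4 − 20.4) = 443.70 / 51.0 = 8.700 °C ≈ 8.7 °C.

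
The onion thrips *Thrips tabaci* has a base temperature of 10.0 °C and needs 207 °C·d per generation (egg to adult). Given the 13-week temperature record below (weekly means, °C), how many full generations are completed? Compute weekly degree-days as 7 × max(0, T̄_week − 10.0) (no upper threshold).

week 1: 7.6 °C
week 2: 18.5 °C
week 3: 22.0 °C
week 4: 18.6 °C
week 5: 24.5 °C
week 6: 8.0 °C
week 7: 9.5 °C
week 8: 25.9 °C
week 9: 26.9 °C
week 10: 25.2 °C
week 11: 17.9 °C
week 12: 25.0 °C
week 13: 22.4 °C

Weekly DD (7 × max(0, T̄ − 10.0)): 0.0, 59.5, 84.0, 60.2, 101.5, 0.0, 0.0, 111.3, 118.3, 106.4, 55.3, 105.0, 86.8.
Season total = 888.3 DD.
Complete generations = ⌊888.3 / 207⌋ = 4.

4 generations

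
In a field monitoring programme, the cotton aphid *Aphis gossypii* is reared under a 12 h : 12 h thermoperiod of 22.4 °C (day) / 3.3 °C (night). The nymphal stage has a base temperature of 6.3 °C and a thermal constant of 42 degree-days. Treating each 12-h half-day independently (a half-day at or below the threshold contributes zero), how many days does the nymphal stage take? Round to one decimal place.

5.2 days

Day half: max(0, 22.4 − 6.3) × 0.5 = 16.1 × 0.5 = 8.05 DD.
Night half: max(0, 3.3 − 6.3) × 0.5 = 0.0 × 0.5 = 0.00 DD.
Per 24 h: 8.05 DD/day.
Duration = 42 / 8.05 = 5.217 ≈ 5.2 days.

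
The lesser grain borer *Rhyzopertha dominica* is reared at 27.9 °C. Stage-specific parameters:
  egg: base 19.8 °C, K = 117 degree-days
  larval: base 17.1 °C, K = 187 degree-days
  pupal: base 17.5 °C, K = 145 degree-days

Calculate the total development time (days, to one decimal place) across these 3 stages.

egg: 117 / (27.9 − 19.8) = 117 / 8.1 = 14.444 d.
larval: 187 / (27.9 − 17.1) = 187 / 10.8 = 17.315 d.
pupal: 145 / (27.9 − 17.5) = 145 / 10.4 = 13.942 d.
Sum = 45.702 ≈ 45.7 days.

45.7 days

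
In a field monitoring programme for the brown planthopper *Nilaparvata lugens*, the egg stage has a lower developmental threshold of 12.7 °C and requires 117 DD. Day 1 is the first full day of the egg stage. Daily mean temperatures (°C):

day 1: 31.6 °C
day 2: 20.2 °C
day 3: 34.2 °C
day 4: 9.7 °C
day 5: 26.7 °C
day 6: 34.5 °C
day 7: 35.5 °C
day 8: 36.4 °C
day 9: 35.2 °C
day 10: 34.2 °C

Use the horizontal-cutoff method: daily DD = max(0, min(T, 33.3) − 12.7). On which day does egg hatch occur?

day 8

Daily DD above 12.7 °C (capped at 20.6): 18.9, 7.5, 20.6, 0.0, 14.0, 20.6, 20.6, 20.6, 20.6, 20.6.
Cumulative: 18.9, 26.4, 47.0, 47.0, 61.0, 81.6, 102.2, 122.8, 143.4, 164.0.
The total first reaches 117 DD on day 8.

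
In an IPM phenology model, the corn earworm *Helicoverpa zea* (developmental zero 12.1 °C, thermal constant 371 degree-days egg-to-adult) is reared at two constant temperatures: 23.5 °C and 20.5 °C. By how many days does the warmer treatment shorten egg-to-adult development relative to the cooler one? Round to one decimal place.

11.6 days

At 23.5 °C: 371 / (23.5 − 12.1) = 371 / 11.4 = 32.544 d.
At 20.5 °C: 371 / (20.5 − 12.1) = 371 / 8.4 = 44.167 d.
Difference = |32.544 − 44.167| = 11.623 ≈ 11.6 days.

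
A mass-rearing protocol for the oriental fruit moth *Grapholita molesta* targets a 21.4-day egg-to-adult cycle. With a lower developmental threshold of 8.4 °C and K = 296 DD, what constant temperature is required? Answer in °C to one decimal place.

Required daily accumulation = 296 / 21.4 = 13.832 DD/day.
T = T_base + 13.832 = 8.4 + 13.832 = 22.232 ≈ 22.2 °C.

22.2 °C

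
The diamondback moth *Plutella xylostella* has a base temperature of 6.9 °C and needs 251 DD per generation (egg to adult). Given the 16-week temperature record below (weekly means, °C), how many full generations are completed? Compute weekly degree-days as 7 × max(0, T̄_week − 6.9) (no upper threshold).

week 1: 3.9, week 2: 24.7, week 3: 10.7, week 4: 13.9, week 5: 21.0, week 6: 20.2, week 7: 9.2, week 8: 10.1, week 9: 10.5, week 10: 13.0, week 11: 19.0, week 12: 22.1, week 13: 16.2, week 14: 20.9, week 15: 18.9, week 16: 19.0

Weekly DD (7 × max(0, T̄ − 6.9)): 0.0, 124.6, 26.6, 49.0, 98.7, 93.1, 16.1, 22.4, 25.2, 42.7, 84.7, 106.4, 65.1, 98.0, 84.0, 84.7.
Season total = 1021.3 DD.
Complete generations = ⌊1021.3 / 251⌋ = 4.

4 generations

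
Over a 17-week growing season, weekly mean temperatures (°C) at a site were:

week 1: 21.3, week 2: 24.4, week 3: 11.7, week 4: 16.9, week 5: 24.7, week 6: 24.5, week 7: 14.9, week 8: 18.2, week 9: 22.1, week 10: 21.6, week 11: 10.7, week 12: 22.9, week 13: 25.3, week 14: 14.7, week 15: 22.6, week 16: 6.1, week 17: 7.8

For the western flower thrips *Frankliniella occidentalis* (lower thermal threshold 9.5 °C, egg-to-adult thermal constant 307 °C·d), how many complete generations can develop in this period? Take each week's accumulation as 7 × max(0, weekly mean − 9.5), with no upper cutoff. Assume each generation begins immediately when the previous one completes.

3 generations

Weekly DD (7 × max(0, T̄ − 9.5)): 82.6, 104.3, 15.4, 51.8, 106.4, 105.0, 37.8, 60.9, 88.2, 84.7, 8.4, 93.8, 110.6, 36.4, 91.7, 0.0, 0.0.
Season total = 1078.0 DD.
Complete generations = ⌊1078.0 / 307⌋ = 3.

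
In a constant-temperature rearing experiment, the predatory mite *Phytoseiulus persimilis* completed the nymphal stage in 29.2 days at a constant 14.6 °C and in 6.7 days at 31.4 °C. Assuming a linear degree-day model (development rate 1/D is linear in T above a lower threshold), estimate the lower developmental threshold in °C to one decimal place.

9.6 °C

Equal thermal constants: D₁(T₁ − T_b) = D₂(T₂ − T_b).
29.2·(14.6 − T_b) = 6.7·(31.4 − T_b)
T_b = (29.2·14.6 − 6.7·31.4) / (29.2 − 6.7) = 215.94 / 22.5 = 9.597 °C ≈ 9.6 °C.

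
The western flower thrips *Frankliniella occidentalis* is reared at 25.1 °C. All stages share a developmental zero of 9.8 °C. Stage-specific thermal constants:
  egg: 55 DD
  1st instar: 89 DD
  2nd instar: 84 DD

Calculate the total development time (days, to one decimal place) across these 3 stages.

14.9 days

Daily accumulation at 25.1 °C = 25.1 − 9.8 = 15.3 DD/day.
Total K = 55 + 89 + 84 = 228 DD.
Total duration = 228 / 15.3 = 14.902 ≈ 14.9 days.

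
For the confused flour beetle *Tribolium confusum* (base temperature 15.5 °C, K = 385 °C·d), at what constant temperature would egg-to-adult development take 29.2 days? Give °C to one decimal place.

Required daily accumulation = 385 / 29.2 = 13.185 DD/day.
T = T_base + 13.185 = 15.5 + 13.185 = 28.685 ≈ 28.7 °C.

28.7 °C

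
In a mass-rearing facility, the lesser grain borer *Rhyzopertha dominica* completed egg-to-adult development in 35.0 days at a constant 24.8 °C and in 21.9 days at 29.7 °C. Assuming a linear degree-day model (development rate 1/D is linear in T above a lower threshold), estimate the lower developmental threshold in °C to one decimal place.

Linear rate model ⇒ the product D·(T − T_b) is constant across temperatures.
35.0·(24.8 − T_b) = 21.9·(29.7 − T_b)
T_b = (35.0·24.8 − 21.9·29.7) / (35.0 − 21.9) = 217.57 / 13.1 = 16.608 °C ≈ 16.6 °C.

16.6 °C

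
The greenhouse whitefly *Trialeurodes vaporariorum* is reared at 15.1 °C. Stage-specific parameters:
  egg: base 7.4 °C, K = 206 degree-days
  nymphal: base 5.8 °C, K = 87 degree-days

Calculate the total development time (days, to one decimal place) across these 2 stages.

36.1 days

egg: 206 / (15.1 − 7.4) = 206 / 7.7 = 26.753 d.
nymphal: 87 / (15.1 − 5.8) = 87 / 9.3 = 9.355 d.
Sum = 36.108 ≈ 36.1 days.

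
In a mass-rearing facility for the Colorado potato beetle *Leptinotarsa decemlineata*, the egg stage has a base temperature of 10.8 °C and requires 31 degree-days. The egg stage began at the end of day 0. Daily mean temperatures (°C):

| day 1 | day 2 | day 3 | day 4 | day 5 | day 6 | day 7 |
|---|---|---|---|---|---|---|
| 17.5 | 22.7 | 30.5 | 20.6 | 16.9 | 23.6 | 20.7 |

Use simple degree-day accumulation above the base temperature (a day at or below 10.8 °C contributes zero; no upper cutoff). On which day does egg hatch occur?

Daily DD above 10.8 °C: 6.7, 11.9, 19.7, 9.8, 6.1, 12.8, 9.9.
Cumulative: 6.7, 18.6, 38.3, 48.1, 54.2, 67.0, 76.9.
The total first reaches 31 DD on day 3.

day 3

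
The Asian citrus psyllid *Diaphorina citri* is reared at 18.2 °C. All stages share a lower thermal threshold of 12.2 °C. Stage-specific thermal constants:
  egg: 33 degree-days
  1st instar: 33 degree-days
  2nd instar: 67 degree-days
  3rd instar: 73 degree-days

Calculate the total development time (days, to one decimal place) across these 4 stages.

34.3 days

Daily accumulation at 18.2 °C = 18.2 − 12.2 = 6.0 DD/day.
Total K = 33 + 33 + 67 + 73 = 206 DD.
Total duration = 206 / 6.0 = 34.333 ≈ 34.3 days.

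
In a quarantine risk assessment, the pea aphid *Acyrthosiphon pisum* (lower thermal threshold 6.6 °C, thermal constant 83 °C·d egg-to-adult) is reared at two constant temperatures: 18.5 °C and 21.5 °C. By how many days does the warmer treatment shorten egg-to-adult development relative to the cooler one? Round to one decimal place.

At 18.5 °C: 83 / (18.5 − 6.6) = 83 / 11.9 = 6.975 d.
At 21.5 °C: 83 / (21.5 − 6.6) = 83 / 14.9 = 5.570 d.
Difference = |6.975 − 5.570| = 1.404 ≈ 1.4 days.

1.4 days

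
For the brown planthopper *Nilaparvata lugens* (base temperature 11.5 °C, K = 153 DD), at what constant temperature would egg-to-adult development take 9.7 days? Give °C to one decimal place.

Required daily accumulation = 153 / 9.7 = 15.773 DD/day.
T = T_base + 15.773 = 11.5 + 15.773 = 27.273 ≈ 27.3 °C.

27.3 °C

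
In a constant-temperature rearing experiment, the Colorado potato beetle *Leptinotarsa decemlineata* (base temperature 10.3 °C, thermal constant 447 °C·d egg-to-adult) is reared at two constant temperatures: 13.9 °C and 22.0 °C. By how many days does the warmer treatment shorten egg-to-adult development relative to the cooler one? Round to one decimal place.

At 13.9 °C: 447 / (13.9 − 10.3) = 447 / 3.6 = 124.167 d.
At 22.0 °C: 447 / (22.0 − 10.3) = 447 / 11.7 = 38.205 d.
Difference = |124.167 − 38.205| = 85.962 ≈ 86.0 days.

86.0 days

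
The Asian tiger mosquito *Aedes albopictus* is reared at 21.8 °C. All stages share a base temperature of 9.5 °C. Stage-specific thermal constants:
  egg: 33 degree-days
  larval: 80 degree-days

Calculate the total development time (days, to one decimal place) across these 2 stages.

9.2 days

Daily accumulation at 21.8 °C = 21.8 − 9.5 = 12.3 DD/day.
Total K = 33 + 80 = 113 DD.
Total duration = 113 / 12.3 = 9.187 ≈ 9.2 days.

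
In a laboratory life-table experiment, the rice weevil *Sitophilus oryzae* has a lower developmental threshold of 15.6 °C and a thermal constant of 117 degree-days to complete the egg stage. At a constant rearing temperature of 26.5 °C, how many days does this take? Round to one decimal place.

Daily accumulation = 26.5 − 15.6 = 10.9 DD/day.
Duration = 117 / 10.9 = 10.734 ≈ 10.7 days.

10.7 days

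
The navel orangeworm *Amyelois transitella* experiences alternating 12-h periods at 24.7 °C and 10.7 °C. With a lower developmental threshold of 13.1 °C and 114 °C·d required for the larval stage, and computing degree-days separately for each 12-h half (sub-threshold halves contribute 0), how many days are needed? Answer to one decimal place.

19.7 days

Day half: max(0, 24.7 − 13.1) × 0.5 = 11.6 × 0.5 = 5.80 DD.
Night half: max(0, 10.7 − 13.1) × 0.5 = 0.0 × 0.5 = 0.00 DD.
Per 24 h: 5.80 DD/day.
Duration = 114 / 5.80 = 19.655 ≈ 19.7 days.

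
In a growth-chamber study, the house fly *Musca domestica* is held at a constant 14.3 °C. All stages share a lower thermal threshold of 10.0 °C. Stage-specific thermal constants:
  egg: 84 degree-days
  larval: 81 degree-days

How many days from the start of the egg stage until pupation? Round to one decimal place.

Daily accumulation at 14.3 °C = 14.3 − 10.0 = 4.3 DD/day.
Total K = 84 + 81 = 165 DD.
Total duration = 165 / 4.3 = 38.372 ≈ 38.4 days.

38.4 days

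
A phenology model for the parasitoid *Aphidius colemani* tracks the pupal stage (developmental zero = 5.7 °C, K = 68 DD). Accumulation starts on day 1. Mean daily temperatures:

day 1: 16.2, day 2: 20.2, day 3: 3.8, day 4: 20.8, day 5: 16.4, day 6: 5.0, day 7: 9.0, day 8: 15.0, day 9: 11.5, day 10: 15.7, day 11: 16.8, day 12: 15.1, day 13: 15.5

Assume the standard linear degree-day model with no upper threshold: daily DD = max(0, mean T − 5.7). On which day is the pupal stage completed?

day 9

Daily DD above 5.7 °C: 10.5, 14.5, 0.0, 15.1, 10.7, 0.0, 3.3, 9.3, 5.8, 10.0, 11.1, 9.4, 9.8.
Cumulative: 10.5, 25.0, 25.0, 40.1, 50.8, 50.8, 54.1, 63.4, 69.2, 79.2, 90.3, 99.7, 109.5.
The total first reaches 68 DD on day 9.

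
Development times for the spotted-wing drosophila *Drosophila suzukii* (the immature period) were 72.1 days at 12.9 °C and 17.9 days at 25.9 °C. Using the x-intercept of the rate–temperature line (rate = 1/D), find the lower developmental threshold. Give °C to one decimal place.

Equal thermal constants: D₁(T₁ − T_b) = D₂(T₂ − T_b).
72.1·(12.9 − T_b) = 17.9·(25.9 − T_b)
T_b = (72.1·12.9 − 17.9·25.9) / (72.1 − 17.9) = 466.48 / 54.2 = 8.607 °C ≈ 8.6 °C.

8.6 °C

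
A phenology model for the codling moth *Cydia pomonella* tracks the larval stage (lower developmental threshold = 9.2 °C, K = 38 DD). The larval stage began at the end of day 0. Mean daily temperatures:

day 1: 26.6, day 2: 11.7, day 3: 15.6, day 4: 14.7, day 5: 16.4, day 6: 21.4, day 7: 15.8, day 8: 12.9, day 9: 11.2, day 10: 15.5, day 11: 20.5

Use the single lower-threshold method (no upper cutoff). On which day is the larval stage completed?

Daily DD above 9.2 °C: 17.4, 2.5, 6.4, 5.5, 7.2, 12.2, 6.6, 3.7, 2.0, 6.3, 11.3.
Cumulative: 17.4, 19.9, 26.3, 31.8, 39.0, 51.2, 57.8, 61.5, 63.5, 69.8, 81.1.
The total first reaches 38 DD on day 5.

day 5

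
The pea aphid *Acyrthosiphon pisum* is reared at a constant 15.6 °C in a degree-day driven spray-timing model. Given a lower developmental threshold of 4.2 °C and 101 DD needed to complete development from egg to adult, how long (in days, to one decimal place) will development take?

Daily accumulation = 15.6 − 4.2 = 11.4 DD/day.
Duration = 101 / 11.4 = 8.860 ≈ 8.9 days.

8.9 days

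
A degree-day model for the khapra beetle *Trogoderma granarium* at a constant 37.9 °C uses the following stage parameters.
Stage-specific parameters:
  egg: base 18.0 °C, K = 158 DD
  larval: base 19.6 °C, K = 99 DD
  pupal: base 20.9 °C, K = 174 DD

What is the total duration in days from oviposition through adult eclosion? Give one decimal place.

23.6 days

egg: 158 / (37.9 − 18.0) = 158 / 19.9 = 7.940 d.
larval: 99 / (37.9 − 19.6) = 99 / 18.3 = 5.410 d.
pupal: 174 / (37.9 − 20.9) = 174 / 17.0 = 10.235 d.
Sum = 23.585 ≈ 23.6 days.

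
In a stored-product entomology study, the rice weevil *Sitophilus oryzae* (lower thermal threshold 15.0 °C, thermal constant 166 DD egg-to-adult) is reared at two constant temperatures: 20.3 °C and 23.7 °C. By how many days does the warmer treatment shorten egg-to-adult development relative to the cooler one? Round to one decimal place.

At 20.3 °C: 166 / (20.3 − 15.0) = 166 / 5.3 = 31.321 d.
At 23.7 °C: 166 / (23.7 − 15.0) = 166 / 8.7 = 19.080 d.
Difference = |31.321 − 19.080| = 12.240 ≈ 12.2 days.

12.2 days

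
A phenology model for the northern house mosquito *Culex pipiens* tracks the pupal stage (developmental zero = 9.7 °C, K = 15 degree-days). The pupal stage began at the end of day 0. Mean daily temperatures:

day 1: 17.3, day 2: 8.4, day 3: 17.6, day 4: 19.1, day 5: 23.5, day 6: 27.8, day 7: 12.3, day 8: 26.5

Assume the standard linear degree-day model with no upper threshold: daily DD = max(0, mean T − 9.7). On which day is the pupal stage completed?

day 3

Daily DD above 9.7 °C: 7.6, 0.0, 7.9, 9.4, 13.8, 18.1, 2.6, 16.8.
Cumulative: 7.6, 7.6, 15.5, 24.9, 38.7, 56.8, 59.4, 76.2.
The total first reaches 15 DD on day 3.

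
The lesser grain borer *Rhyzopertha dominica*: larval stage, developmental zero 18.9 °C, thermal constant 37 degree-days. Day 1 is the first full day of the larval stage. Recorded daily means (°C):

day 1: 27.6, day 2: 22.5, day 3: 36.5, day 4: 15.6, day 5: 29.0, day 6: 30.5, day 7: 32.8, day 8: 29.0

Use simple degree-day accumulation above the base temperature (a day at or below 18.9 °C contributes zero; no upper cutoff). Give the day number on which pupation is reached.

day 5

Daily DD above 18.9 °C: 8.7, 3.6, 17.6, 0.0, 10.1, 11.6, 13.9, 10.1.
Cumulative: 8.7, 12.3, 29.9, 29.9, 40.0, 51.6, 65.5, 75.6.
The total first reaches 37 DD on day 5.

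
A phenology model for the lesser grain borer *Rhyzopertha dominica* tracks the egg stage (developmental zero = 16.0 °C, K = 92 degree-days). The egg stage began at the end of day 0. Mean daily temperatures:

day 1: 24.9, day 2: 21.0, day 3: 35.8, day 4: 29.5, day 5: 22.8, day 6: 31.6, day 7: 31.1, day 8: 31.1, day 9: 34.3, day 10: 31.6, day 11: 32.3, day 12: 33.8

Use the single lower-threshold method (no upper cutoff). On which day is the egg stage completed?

Daily DD above 16.0 °C: 8.9, 5.0, 19.8, 13.5, 6.8, 15.6, 15.1, 15.1, 18.3, 15.6, 16.3, 17.8.
Cumulative: 8.9, 13.9, 33.7, 47.2, 54.0, 69.6, 84.7, 99.8, 118.1, 133.7, 150.0, 167.8.
The total first reaches 92 DD on day 8.

day 8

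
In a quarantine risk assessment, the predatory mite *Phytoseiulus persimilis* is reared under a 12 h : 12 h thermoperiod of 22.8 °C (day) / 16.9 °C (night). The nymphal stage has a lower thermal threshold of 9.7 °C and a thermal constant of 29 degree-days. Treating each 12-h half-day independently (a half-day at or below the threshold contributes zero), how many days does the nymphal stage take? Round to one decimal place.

2.9 days

Day half: max(0, 22.8 − 9.7) × 0.5 = 13.1 × 0.5 = 6.55 DD.
Night half: max(0, 16.9 − 9.7) × 0.5 = 7.2 × 0.5 = 3.60 DD.
Per 24 h: 10.15 DD/day.
Duration = 29 / 10.15 = 2.857 ≈ 2.9 days.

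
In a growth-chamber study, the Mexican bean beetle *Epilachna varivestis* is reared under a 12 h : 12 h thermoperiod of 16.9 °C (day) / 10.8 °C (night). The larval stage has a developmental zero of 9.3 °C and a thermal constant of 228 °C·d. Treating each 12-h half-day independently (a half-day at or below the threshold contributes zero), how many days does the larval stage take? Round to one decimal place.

50.1 days

Day half: max(0, 16.9 − 9.3) × 0.5 = 7.6 × 0.5 = 3.80 DD.
Night half: max(0, 10.8 − 9.3) × 0.5 = 1.5 × 0.5 = 0.75 DD.
Per 24 h: 4.55 DD/day.
Duration = 228 / 4.55 = 50.110 ≈ 50.1 days.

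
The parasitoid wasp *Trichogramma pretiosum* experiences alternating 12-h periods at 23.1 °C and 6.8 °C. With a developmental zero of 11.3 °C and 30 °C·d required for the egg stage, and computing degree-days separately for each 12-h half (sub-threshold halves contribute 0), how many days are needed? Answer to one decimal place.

Day half: max(0, 23.1 − 11.3) × 0.5 = 11.8 × 0.5 = 5.90 DD.
Night half: max(0, 6.8 − 11.3) × 0.5 = 0.0 × 0.5 = 0.00 DD.
Per 24 h: 5.90 DD/day.
Duration = 30 / 5.90 = 5.085 ≈ 5.1 days.

5.1 days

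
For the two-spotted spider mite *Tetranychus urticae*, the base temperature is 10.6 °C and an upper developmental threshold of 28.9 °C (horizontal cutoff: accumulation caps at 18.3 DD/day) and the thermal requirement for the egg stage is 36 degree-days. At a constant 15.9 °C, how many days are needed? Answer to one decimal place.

Daily accumulation = 15.9 − 10.6 = 5.3 DD/day.
Duration = 36 / 5.3 = 6.792 ≈ 6.8 days.

6.8 days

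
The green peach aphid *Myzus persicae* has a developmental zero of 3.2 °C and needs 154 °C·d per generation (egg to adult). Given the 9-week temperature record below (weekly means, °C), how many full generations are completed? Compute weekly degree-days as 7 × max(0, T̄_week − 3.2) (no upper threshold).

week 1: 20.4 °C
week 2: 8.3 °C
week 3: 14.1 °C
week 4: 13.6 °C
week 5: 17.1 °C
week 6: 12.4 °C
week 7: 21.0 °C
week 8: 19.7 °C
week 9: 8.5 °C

Weekly DD (7 × max(0, T̄ − 3.2)): 120.4, 35.7, 76.3, 72.8, 97.3, 64.4, 124.6, 115.5, 37.1.
Season total = 744.1 DD.
Complete generations = ⌊744.1 / 154⌋ = 4.

4 generations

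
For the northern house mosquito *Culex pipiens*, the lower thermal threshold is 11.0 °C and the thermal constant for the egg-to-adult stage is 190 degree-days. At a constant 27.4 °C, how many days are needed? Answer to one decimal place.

11.6 days

Daily accumulation = 27.4 − 11.0 = 16.4 DD/day.
Duration = 190 / 16.4 = 11.585 ≈ 11.6 days.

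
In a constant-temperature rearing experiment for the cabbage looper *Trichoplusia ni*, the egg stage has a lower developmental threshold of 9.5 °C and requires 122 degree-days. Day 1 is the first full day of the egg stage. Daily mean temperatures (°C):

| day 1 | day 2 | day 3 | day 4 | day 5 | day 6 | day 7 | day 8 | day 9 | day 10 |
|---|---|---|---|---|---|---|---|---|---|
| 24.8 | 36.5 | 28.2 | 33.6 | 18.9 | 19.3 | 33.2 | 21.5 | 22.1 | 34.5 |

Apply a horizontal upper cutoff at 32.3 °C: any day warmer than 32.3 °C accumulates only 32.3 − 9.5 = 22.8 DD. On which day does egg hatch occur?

Daily DD above 9.5 °C (capped at 22.8): 15.3, 22.8, 18.7, 22.8, 9.4, 9.8, 22.8, 12.0, 12.6, 22.8.
Cumulative: 15.3, 38.1, 56.8, 79.6, 89.0, 98.8, 121.6, 133.6, 146.2, 169.0.
The total first reaches 122 DD on day 8.

day 8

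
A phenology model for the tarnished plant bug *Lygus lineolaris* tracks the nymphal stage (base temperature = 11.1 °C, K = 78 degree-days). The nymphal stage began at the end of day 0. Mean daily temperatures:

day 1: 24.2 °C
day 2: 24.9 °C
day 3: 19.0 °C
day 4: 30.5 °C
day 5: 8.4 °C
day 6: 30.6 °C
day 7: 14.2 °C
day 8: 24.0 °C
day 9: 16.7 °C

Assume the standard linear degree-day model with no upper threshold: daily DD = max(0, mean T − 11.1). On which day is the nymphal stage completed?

Daily DD above 11.1 °C: 13.1, 13.8, 7.9, 19.4, 0.0, 19.5, 3.1, 12.9, 5.6.
Cumulative: 13.1, 26.9, 34.8, 54.2, 54.2, 73.7, 76.8, 89.7, 95.3.
The total first reaches 78 DD on day 8.

day 8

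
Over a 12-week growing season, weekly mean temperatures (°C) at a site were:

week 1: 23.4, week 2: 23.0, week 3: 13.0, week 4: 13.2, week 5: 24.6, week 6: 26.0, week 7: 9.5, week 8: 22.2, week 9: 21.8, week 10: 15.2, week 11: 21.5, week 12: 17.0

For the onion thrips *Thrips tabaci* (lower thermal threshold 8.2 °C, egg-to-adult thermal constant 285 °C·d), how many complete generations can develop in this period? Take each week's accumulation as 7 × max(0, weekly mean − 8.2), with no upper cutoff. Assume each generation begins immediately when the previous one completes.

3 generations

Weekly DD (7 × max(0, T̄ − 8.2)): 106.4, 103.6, 33.6, 35.0, 114.8, 124.6, 9.1, 98.0, 95.2, 49.0, 93.1, 61.6.
Season total = 924.0 DD.
Complete generations = ⌊924.0 / 285⌋ = 3.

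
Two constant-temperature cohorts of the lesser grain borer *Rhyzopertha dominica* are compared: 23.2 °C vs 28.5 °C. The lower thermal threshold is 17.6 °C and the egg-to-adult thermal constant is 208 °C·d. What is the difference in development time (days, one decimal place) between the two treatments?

At 23.2 °C: 208 / (23.2 − 17.6) = 208 / 5.6 = 37.143 d.
At 28.5 °C: 208 / (28.5 − 17.6) = 208 / 10.9 = 19.083 d.
Difference = |37.143 − 19.083| = 18.060 ≈ 18.1 days.

18.1 days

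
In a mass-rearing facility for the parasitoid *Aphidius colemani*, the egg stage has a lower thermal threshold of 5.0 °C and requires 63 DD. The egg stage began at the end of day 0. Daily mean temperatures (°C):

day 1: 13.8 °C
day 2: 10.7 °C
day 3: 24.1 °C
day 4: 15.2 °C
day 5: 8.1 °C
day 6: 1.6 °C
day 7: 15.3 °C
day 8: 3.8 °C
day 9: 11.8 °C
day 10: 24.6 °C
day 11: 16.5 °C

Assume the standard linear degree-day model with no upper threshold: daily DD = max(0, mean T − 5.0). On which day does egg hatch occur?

day 9

Daily DD above 5.0 °C: 8.8, 5.7, 19.1, 10.2, 3.1, 0.0, 10.3, 0.0, 6.8, 19.6, 11.5.
Cumulative: 8.8, 14.5, 33.6, 43.8, 46.9, 46.9, 57.2, 57.2, 64.0, 83.6, 95.1.
The total first reaches 63 DD on day 9.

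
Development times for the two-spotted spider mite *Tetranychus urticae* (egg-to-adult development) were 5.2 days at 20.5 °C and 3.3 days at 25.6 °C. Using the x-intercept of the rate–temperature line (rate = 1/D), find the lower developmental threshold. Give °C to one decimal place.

Under the model K = D·(T − T_b), so D₁·(T₁ − T_b) = D₂·(T₂ − T_b).
5.2·(20.5 − T_b) = 3.3·(25.6 − T_b)
T_b = (5.2·20.5 − 3.3·25.6) / (5.2 − 3.3) = 22.12 / 1.9 = 11.642 °C ≈ 11.6 °C.

11.6 °C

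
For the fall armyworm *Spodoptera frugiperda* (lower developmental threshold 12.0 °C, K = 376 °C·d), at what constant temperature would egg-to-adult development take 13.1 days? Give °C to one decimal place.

40.7 °C

Required daily accumulation = 376 / 13.1 = 28.702 DD/day.
T = T_base + 28.702 = 12.0 + 28.702 = 40.702 ≈ 40.7 °C.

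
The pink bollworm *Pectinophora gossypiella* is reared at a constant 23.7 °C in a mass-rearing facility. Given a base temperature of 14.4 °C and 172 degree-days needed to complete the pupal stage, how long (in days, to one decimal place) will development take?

18.5 days

Daily accumulation = 23.7 − 14.4 = 9.3 DD/day.
Duration = 172 / 9.3 = 18.495 ≈ 18.5 days.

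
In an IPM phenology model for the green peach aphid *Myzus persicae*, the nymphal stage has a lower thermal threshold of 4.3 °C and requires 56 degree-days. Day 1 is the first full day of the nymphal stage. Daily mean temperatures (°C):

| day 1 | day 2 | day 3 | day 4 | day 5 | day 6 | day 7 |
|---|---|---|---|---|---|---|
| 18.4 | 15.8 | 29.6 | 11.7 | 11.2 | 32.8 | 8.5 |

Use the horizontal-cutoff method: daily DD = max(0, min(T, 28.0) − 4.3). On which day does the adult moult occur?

day 4

Daily DD above 4.3 °C (capped at 23.7): 14.1, 11.5, 23.7, 7.4, 6.9, 23.7, 4.2.
Cumulative: 14.1, 25.6, 49.3, 56.7, 63.6, 87.3, 91.5.
The total first reaches 56 DD on day 4.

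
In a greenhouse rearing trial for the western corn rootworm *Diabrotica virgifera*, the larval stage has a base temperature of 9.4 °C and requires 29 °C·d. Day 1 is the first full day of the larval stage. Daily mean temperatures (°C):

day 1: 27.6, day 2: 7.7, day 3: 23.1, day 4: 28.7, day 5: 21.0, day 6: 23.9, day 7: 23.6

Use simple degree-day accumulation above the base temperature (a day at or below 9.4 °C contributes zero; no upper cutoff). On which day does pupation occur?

Daily DD above 9.4 °C: 18.2, 0.0, 13.7, 19.3, 11.6, 14.5, 14.2.
Cumulative: 18.2, 18.2, 31.9, 51.2, 62.8, 77.3, 91.5.
The total first reaches 29 DD on day 3.

day 3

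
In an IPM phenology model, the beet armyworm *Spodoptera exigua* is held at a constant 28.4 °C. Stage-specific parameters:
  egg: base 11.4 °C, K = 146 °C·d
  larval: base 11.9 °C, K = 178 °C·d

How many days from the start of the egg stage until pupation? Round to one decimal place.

egg: 146 / (28.4 − 11.4) = 146 / 17.0 = 8.588 d.
larval: 178 / (28.4 − 11.9) = 178 / 16.5 = 10.788 d.
Sum = 19.376 ≈ 19.4 days.

19.4 days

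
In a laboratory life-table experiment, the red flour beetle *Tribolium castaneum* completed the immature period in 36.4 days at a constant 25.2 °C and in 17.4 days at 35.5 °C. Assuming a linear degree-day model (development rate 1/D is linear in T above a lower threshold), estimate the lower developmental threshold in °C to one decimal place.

15.8 °C

Equal thermal constants: D₁(T₁ − T_b) = D₂(T₂ − T_b).
36.4·(25.2 − T_b) = 17.4·(35.5 − T_b)
T_b = (36.4·25.2 − 17.4·35.5) / (36.4 − 17.4) = 299.58 / 19.0 = 15.767 °C ≈ 15.8 °C.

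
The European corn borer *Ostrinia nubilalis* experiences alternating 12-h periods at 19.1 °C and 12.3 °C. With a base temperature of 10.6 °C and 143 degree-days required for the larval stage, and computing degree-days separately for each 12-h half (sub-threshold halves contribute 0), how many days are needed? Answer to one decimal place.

28.0 days

Day half: max(0, 19.1 − 10.6) × 0.5 = 8.5 × 0.5 = 4.25 DD.
Night half: max(0, 12.3 − 10.6) × 0.5 = 1.7 × 0.5 = 0.85 DD.
Per 24 h: 5.10 DD/day.
Duration = 143 / 5.10 = 28.039 ≈ 28.0 days.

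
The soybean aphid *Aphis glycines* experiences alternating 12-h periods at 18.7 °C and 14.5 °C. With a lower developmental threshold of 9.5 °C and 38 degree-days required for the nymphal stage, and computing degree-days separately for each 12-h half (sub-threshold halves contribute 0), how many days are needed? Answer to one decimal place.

5.4 days

Day half: max(0, 18.7 − 9.5) × 0.5 = 9.2 × 0.5 = 4.60 DD.
Night half: max(0, 14.5 − 9.5) × 0.5 = 5.0 × 0.5 = 2.50 DD.
Per 24 h: 7.10 DD/day.
Duration = 38 / 7.10 = 5.352 ≈ 5.4 days.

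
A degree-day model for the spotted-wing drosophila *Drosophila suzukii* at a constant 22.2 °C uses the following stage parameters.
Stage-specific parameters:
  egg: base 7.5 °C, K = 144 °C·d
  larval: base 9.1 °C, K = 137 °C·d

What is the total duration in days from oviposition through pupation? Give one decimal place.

20.3 days

egg: 144 / (22.2 − 7.5) = 144 / 14.7 = 9.796 d.
larval: 137 / (22.2 − 9.1) = 137 / 13.1 = 10.458 d.
Sum = 20.254 ≈ 20.3 days.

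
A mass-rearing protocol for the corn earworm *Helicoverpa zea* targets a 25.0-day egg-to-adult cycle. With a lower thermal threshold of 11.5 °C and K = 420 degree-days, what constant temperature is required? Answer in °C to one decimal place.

28.3 °C

Required daily accumulation = 420 / 25.0 = 16.800 DD/day.
T = T_base + 16.800 = 11.5 + 16.800 = 28.300 ≈ 28.3 °C.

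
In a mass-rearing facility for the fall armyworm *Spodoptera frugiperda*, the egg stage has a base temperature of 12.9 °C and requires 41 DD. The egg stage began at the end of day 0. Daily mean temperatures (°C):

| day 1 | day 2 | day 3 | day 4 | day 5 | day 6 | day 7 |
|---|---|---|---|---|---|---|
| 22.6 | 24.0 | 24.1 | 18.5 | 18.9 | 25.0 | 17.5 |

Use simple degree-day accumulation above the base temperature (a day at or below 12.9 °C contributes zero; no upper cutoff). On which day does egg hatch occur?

Daily DD above 12.9 °C: 9.7, 11.1, 11.2, 5.6, 6.0, 12.1, 4.6.
Cumulative: 9.7, 20.8, 32.0, 37.6, 43.6, 55.7, 60.3.
The total first reaches 41 DD on day 5.

day 5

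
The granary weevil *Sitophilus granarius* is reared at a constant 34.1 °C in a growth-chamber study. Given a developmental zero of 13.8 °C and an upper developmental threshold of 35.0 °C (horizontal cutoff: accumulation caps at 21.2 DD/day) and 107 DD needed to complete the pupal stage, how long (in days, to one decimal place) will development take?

Daily accumulation = 34.1 − 13.8 = 20.3 DD/day.
Duration = 107 / 20.3 = 5.271 ≈ 5.3 days.

5.3 days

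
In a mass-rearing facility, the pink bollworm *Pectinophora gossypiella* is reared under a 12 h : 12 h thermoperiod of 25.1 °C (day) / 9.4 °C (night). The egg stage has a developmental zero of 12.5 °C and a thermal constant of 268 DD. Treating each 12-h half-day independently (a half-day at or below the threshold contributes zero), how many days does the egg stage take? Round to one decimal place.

Day half: max(0, 25.1 − 12.5) × 0.5 = 12.6 × 0.5 = 6.30 DD.
Night half: max(0, 9.4 − 12.5) × 0.5 = 0.0 × 0.5 = 0.00 DD.
Per 24 h: 6.30 DD/day.
Duration = 268 / 6.30 = 42.540 ≈ 42.5 days.

42.5 days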